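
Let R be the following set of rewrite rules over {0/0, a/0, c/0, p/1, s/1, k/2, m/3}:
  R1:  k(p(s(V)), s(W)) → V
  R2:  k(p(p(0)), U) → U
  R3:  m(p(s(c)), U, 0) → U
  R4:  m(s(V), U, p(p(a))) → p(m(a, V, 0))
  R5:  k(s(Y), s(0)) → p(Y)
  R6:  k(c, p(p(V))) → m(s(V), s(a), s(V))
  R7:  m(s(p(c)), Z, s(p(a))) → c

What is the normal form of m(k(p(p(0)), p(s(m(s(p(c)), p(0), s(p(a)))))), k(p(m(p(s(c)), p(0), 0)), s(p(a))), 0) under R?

1. m(k(p(p(0)), p(s(m(s(p(c)), p(0), s(p(a)))))), k(p(m(p(s(c)), p(0), 0)), s(p(a))), 0)  →  m(p(s(m(s(p(c)), p(0), s(p(a))))), k(p(m(p(s(c)), p(0), 0)), s(p(a))), 0)   [R2 at 1]
2. m(p(s(m(s(p(c)), p(0), s(p(a))))), k(p(m(p(s(c)), p(0), 0)), s(p(a))), 0)  →  m(p(s(c)), k(p(m(p(s(c)), p(0), 0)), s(p(a))), 0)   [R7 at 1.1.1]
3. m(p(s(c)), k(p(m(p(s(c)), p(0), 0)), s(p(a))), 0)  →  k(p(m(p(s(c)), p(0), 0)), s(p(a)))   [R3 at ε]
4. k(p(m(p(s(c)), p(0), 0)), s(p(a)))  →  k(p(p(0)), s(p(a)))   [R3 at 1.1]
5. k(p(p(0)), s(p(a)))  →  s(p(a))   [R2 at ε]

s(p(a))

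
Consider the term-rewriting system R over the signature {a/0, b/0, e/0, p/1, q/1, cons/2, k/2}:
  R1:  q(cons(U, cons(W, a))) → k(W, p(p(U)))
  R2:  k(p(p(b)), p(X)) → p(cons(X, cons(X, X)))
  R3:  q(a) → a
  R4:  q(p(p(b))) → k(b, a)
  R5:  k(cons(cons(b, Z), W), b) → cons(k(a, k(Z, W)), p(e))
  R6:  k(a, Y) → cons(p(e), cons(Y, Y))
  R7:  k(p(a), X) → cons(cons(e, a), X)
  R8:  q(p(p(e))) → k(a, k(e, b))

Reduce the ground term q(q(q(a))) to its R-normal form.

a

1. q(q(q(a)))  →  q(q(a))   [R3 at 1.1]
2. q(q(a))  →  q(a)   [R3 at 1]
3. q(a)  →  a   [R3 at ε]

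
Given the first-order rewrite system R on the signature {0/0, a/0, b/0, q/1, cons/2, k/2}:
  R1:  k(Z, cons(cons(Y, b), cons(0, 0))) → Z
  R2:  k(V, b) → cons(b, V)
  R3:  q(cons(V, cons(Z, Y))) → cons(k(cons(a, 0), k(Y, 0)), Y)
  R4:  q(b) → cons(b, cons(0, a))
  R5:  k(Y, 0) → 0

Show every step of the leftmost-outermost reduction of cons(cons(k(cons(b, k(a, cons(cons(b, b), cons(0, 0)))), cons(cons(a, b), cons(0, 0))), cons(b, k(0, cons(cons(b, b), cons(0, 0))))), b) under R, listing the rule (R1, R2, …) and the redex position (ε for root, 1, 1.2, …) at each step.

1. cons(cons(k(cons(b, k(a, cons(cons(b, b), cons(0, 0)))), cons(cons(a, b), cons(0, 0))), cons(b, k(0, cons(cons(b, b), cons(0, 0))))), b)  →  cons(cons(cons(b, k(a, cons(cons(b, b), cons(0, 0)))), cons(b, k(0, cons(cons(b, b), cons(0, 0))))), b)   [R1 at 1.1]
2. cons(cons(cons(b, k(a, cons(cons(b, b), cons(0, 0)))), cons(b, k(0, cons(cons(b, b), cons(0, 0))))), b)  →  cons(cons(cons(b, a), cons(b, k(0, cons(cons(b, b), cons(0, 0))))), b)   [R1 at 1.1.2]
3. cons(cons(cons(b, a), cons(b, k(0, cons(cons(b, b), cons(0, 0))))), b)  →  cons(cons(cons(b, a), cons(b, 0)), b)   [R1 at 1.2.2]

cons(cons(cons(b, a), cons(b, 0)), b)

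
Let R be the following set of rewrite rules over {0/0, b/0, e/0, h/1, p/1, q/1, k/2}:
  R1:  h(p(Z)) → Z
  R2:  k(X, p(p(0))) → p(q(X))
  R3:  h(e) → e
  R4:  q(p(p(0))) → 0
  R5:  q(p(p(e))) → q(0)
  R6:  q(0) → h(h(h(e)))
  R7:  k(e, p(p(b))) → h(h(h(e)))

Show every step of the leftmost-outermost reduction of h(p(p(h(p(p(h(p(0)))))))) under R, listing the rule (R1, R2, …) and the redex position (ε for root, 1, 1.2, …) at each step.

p(p(0))

1. h(p(p(h(p(p(h(p(0))))))))  →  p(h(p(p(h(p(0))))))   [R1 at ε]
2. p(h(p(p(h(p(0))))))  →  p(p(h(p(0))))   [R1 at 1]
3. p(p(h(p(0))))  →  p(p(0))   [R1 at 1.1]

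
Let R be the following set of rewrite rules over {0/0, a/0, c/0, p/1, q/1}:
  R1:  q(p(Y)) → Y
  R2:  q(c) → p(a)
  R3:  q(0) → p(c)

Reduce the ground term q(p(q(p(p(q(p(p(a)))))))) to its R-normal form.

1. q(p(q(p(p(q(p(p(a))))))))  →  q(p(p(q(p(p(a))))))   [R1 at ε]
2. q(p(p(q(p(p(a))))))  →  p(q(p(p(a))))   [R1 at ε]
3. p(q(p(p(a))))  →  p(p(a))   [R1 at 1]

p(p(a))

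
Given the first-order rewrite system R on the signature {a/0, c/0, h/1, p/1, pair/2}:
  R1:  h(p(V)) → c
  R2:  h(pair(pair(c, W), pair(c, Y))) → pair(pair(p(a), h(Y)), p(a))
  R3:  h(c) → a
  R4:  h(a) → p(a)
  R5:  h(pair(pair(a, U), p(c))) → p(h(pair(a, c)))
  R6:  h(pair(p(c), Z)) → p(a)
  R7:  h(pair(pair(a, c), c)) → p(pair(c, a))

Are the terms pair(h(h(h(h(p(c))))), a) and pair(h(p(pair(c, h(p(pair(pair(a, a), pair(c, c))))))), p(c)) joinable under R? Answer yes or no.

Reduce t₁ = pair(h(h(h(h(p(c))))), a):
1. pair(h(h(h(h(p(c))))), a)  →  pair(h(h(h(c))), a)   [R1 at 1.1.1.1]
2. pair(h(h(h(c))), a)  →  pair(h(h(a)), a)   [R3 at 1.1.1]
3. pair(h(h(a)), a)  →  pair(h(p(a)), a)   [R4 at 1.1]
4. pair(h(p(a)), a)  →  pair(c, a)   [R1 at 1]

Reduce t₂ = pair(h(p(pair(c, h(p(pair(pair(a, a), pair(c, c))))))), p(c)):
1. pair(h(p(pair(c, h(p(pair(pair(a, a), pair(c, c))))))), p(c))  →  pair(c, p(c))   [R1 at 1]

no — NF(t₁) = pair(c, a), NF(t₂) = pair(c, p(c))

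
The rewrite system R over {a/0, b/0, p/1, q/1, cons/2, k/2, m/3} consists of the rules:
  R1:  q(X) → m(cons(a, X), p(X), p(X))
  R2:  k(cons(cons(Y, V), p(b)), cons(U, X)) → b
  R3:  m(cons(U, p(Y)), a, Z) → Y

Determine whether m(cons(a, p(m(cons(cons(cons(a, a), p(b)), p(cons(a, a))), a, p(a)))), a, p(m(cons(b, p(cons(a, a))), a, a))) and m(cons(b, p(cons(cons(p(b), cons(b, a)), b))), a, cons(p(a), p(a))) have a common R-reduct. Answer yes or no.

Reduce t₁ = m(cons(a, p(m(cons(cons(cons(a, a), p(b)), p(cons(a, a))), a, p(a)))), a, p(m(cons(b, p(cons(a, a))), a, a))):
1. m(cons(a, p(m(cons(cons(cons(a, a), p(b)), p(cons(a, a))), a, p(a)))), a, p(m(cons(b, p(cons(a, a))), a, a)))  →  m(cons(cons(cons(a, a), p(b)), p(cons(a, a))), a, p(a))   [R3 at ε]
2. m(cons(cons(cons(a, a), p(b)), p(cons(a, a))), a, p(a))  →  cons(a, a)   [R3 at ε]

Reduce t₂ = m(cons(b, p(cons(cons(p(b), cons(b, a)), b))), a, cons(p(a), p(a))):
1. m(cons(b, p(cons(cons(p(b), cons(b, a)), b))), a, cons(p(a), p(a)))  →  cons(cons(p(b), cons(b, a)), b)   [R3 at ε]

no — NF(t₁) = cons(a, a), NF(t₂) = cons(cons(p(b), cons(b, a)), b)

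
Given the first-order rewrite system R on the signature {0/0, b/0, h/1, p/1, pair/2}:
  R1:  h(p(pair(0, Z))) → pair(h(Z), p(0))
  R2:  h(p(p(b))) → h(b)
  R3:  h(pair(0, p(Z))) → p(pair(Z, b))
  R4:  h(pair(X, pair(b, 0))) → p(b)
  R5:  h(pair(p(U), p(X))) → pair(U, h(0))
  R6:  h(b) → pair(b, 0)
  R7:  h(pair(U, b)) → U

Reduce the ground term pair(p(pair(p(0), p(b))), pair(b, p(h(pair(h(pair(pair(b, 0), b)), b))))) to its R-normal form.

1. pair(p(pair(p(0), p(b))), pair(b, p(h(pair(h(pair(pair(b, 0), b)), b)))))  →  pair(p(pair(p(0), p(b))), pair(b, p(h(pair(pair(b, 0), b)))))   [R7 at 2.2.1]
2. pair(p(pair(p(0), p(b))), pair(b, p(h(pair(pair(b, 0), b)))))  →  pair(p(pair(p(0), p(b))), pair(b, p(pair(b, 0))))   [R7 at 2.2.1]

pair(p(pair(p(0), p(b))), pair(b, p(pair(b, 0))))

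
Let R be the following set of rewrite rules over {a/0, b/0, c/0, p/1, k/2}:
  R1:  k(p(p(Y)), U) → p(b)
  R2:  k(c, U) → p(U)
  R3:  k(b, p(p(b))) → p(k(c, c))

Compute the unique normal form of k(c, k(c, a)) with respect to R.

p(p(a))

1. k(c, k(c, a))  →  p(k(c, a))   [R2 at ε]
2. p(k(c, a))  →  p(p(a))   [R2 at 1]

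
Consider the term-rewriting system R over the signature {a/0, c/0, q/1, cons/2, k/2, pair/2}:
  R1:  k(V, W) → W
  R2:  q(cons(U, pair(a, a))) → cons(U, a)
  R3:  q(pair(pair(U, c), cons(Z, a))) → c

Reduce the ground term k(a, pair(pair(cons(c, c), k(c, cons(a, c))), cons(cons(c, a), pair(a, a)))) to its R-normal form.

pair(pair(cons(c, c), cons(a, c)), cons(cons(c, a), pair(a, a)))

1. k(a, pair(pair(cons(c, c), k(c, cons(a, c))), cons(cons(c, a), pair(a, a))))  →  pair(pair(cons(c, c), k(c, cons(a, c))), cons(cons(c, a), pair(a, a)))   [R1 at ε]
2. pair(pair(cons(c, c), k(c, cons(a, c))), cons(cons(c, a), pair(a, a)))  →  pair(pair(cons(c, c), cons(a, c)), cons(cons(c, a), pair(a, a)))   [R1 at 1.2]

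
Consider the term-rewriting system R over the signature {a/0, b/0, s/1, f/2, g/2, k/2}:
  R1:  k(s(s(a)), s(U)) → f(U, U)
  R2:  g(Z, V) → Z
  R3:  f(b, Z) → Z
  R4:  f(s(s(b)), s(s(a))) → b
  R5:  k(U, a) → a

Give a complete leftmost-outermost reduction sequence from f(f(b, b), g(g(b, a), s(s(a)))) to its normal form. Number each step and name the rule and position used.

b

1. f(f(b, b), g(g(b, a), s(s(a))))  →  f(b, g(g(b, a), s(s(a))))   [R3 at 1]
2. f(b, g(g(b, a), s(s(a))))  →  g(g(b, a), s(s(a)))   [R3 at ε]
3. g(g(b, a), s(s(a)))  →  g(b, a)   [R2 at ε]
4. g(b, a)  →  b   [R2 at ε]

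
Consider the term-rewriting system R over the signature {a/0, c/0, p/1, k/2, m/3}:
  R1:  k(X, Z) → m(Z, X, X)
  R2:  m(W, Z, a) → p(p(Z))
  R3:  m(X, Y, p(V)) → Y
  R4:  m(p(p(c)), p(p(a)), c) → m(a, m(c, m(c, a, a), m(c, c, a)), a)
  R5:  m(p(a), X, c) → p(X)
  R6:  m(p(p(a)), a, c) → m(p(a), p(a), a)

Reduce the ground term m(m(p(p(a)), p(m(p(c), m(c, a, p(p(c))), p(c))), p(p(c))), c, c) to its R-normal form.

1. m(m(p(p(a)), p(m(p(c), m(c, a, p(p(c))), p(c))), p(p(c))), c, c)  →  m(p(m(p(c), m(c, a, p(p(c))), p(c))), c, c)   [R3 at 1]
2. m(p(m(p(c), m(c, a, p(p(c))), p(c))), c, c)  →  m(p(m(c, a, p(p(c)))), c, c)   [R3 at 1.1]
3. m(p(m(c, a, p(p(c)))), c, c)  →  m(p(a), c, c)   [R3 at 1.1]
4. m(p(a), c, c)  →  p(c)   [R5 at ε]

p(c)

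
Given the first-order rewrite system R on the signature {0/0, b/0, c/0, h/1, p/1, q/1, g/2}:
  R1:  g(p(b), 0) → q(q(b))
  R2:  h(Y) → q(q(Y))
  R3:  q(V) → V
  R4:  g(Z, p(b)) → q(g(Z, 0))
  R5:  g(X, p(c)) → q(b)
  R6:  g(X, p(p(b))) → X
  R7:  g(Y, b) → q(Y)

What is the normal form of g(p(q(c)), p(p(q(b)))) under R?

p(c)

1. g(p(q(c)), p(p(q(b))))  →  g(p(c), p(p(q(b))))   [R3 at 1.1]
2. g(p(c), p(p(q(b))))  →  g(p(c), p(p(b)))   [R3 at 2.1.1]
3. g(p(c), p(p(b)))  →  p(c)   [R6 at ε]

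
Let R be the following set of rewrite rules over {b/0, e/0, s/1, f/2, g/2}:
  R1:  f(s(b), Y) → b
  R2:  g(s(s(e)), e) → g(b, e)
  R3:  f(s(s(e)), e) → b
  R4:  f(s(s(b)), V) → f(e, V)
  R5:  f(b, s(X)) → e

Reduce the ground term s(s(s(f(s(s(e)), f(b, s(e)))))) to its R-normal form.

s(s(s(b)))

1. s(s(s(f(s(s(e)), f(b, s(e))))))  →  s(s(s(f(s(s(e)), e))))   [R5 at 1.1.1.2]
2. s(s(s(f(s(s(e)), e))))  →  s(s(s(b)))   [R3 at 1.1.1]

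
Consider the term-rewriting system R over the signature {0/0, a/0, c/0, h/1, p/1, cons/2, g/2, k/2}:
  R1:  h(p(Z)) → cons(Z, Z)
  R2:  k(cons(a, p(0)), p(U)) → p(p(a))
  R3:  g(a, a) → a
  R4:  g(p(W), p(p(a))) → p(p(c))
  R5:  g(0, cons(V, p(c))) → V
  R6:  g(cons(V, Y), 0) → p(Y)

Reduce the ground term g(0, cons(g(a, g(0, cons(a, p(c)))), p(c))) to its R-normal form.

1. g(0, cons(g(a, g(0, cons(a, p(c)))), p(c)))  →  g(a, g(0, cons(a, p(c))))   [R5 at ε]
2. g(a, g(0, cons(a, p(c))))  →  g(a, a)   [R5 at 2]
3. g(a, a)  →  a   [R3 at ε]

a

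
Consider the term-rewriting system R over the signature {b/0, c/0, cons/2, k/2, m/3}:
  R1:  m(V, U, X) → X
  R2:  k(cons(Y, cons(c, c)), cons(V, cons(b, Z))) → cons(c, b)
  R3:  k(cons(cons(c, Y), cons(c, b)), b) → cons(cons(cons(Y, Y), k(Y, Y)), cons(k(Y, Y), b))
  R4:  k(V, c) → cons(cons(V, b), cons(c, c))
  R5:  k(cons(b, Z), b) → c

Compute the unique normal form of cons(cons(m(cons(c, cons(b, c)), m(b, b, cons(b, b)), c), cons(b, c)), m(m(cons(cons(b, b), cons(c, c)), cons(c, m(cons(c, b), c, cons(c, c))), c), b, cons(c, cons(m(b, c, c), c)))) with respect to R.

cons(cons(c, cons(b, c)), cons(c, cons(c, c)))

1. cons(cons(m(cons(c, cons(b, c)), m(b, b, cons(b, b)), c), cons(b, c)), m(m(cons(cons(b, b), cons(c, c)), cons(c, m(cons(c, b), c, cons(c, c))), c), b, cons(c, cons(m(b, c, c), c))))  →  cons(cons(c, cons(b, c)), m(m(cons(cons(b, b), cons(c, c)), cons(c, m(cons(c, b), c, cons(c, c))), c), b, cons(c, cons(m(b, c, c), c))))   [R1 at 1.1]
2. cons(cons(c, cons(b, c)), m(m(cons(cons(b, b), cons(c, c)), cons(c, m(cons(c, b), c, cons(c, c))), c), b, cons(c, cons(m(b, c, c), c))))  →  cons(cons(c, cons(b, c)), cons(c, cons(m(b, c, c), c)))   [R1 at 2]
3. cons(cons(c, cons(b, c)), cons(c, cons(m(b, c, c), c)))  →  cons(cons(c, cons(b, c)), cons(c, cons(c, c)))   [R1 at 2.2.1]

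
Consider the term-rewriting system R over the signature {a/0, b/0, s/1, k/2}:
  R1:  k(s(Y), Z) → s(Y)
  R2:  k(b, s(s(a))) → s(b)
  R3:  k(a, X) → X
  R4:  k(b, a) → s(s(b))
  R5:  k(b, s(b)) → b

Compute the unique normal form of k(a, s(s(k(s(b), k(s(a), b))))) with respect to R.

s(s(s(b)))

1. k(a, s(s(k(s(b), k(s(a), b)))))  →  s(s(k(s(b), k(s(a), b))))   [R3 at ε]
2. s(s(k(s(b), k(s(a), b))))  →  s(s(s(b)))   [R1 at 1.1]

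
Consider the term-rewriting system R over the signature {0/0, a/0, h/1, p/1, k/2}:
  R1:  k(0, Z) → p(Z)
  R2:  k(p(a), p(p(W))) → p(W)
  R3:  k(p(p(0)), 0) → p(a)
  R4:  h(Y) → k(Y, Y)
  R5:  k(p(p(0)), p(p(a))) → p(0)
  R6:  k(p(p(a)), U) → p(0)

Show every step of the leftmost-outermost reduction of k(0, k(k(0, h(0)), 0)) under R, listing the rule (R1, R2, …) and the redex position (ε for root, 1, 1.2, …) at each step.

1. k(0, k(k(0, h(0)), 0))  →  p(k(k(0, h(0)), 0))   [R1 at ε]
2. p(k(k(0, h(0)), 0))  →  p(k(p(h(0)), 0))   [R1 at 1.1]
3. p(k(p(h(0)), 0))  →  p(k(p(k(0, 0)), 0))   [R4 at 1.1.1]
4. p(k(p(k(0, 0)), 0))  →  p(k(p(p(0)), 0))   [R1 at 1.1.1]
5. p(k(p(p(0)), 0))  →  p(p(a))   [R3 at 1]

p(p(a))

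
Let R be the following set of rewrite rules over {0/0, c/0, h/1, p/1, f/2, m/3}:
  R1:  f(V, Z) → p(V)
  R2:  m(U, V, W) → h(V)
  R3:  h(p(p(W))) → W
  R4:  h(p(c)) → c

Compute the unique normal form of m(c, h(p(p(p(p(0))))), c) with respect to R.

1. m(c, h(p(p(p(p(0))))), c)  →  h(h(p(p(p(p(0))))))   [R2 at ε]
2. h(h(p(p(p(p(0))))))  →  h(p(p(0)))   [R3 at 1]
3. h(p(p(0)))  →  0   [R3 at ε]

0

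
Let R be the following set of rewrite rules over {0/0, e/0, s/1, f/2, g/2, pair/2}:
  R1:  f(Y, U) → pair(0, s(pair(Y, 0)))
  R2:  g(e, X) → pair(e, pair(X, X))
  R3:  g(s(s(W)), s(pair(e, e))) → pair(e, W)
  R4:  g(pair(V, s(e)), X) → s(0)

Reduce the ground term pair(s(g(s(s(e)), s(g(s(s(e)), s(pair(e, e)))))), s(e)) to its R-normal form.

pair(s(pair(e, e)), s(e))

1. pair(s(g(s(s(e)), s(g(s(s(e)), s(pair(e, e)))))), s(e))  →  pair(s(g(s(s(e)), s(pair(e, e)))), s(e))   [R3 at 1.1.2.1]
2. pair(s(g(s(s(e)), s(pair(e, e)))), s(e))  →  pair(s(pair(e, e)), s(e))   [R3 at 1.1]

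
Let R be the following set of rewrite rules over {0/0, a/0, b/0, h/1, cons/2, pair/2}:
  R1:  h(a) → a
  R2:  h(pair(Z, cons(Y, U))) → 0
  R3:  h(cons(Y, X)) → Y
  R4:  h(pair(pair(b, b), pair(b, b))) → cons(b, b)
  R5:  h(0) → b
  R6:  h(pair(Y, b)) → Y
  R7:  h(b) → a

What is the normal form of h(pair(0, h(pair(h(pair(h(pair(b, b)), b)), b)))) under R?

1. h(pair(0, h(pair(h(pair(h(pair(b, b)), b)), b))))  →  h(pair(0, h(pair(h(pair(b, b)), b))))   [R6 at 1.2]
2. h(pair(0, h(pair(h(pair(b, b)), b))))  →  h(pair(0, h(pair(b, b))))   [R6 at 1.2]
3. h(pair(0, h(pair(b, b))))  →  h(pair(0, b))   [R6 at 1.2]
4. h(pair(0, b))  →  0   [R6 at ε]

0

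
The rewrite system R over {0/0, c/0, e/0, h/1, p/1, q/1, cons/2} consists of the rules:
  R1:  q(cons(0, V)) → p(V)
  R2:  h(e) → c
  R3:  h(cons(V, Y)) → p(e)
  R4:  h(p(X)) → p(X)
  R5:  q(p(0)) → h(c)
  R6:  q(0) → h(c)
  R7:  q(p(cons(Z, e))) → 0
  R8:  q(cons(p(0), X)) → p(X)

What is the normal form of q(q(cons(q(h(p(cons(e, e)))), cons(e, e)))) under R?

1. q(q(cons(q(h(p(cons(e, e)))), cons(e, e))))  →  q(q(cons(q(p(cons(e, e))), cons(e, e))))   [R4 at 1.1.1.1]
2. q(q(cons(q(p(cons(e, e))), cons(e, e))))  →  q(q(cons(0, cons(e, e))))   [R7 at 1.1.1]
3. q(q(cons(0, cons(e, e))))  →  q(p(cons(e, e)))   [R1 at 1]
4. q(p(cons(e, e)))  →  0   [R7 at ε]

0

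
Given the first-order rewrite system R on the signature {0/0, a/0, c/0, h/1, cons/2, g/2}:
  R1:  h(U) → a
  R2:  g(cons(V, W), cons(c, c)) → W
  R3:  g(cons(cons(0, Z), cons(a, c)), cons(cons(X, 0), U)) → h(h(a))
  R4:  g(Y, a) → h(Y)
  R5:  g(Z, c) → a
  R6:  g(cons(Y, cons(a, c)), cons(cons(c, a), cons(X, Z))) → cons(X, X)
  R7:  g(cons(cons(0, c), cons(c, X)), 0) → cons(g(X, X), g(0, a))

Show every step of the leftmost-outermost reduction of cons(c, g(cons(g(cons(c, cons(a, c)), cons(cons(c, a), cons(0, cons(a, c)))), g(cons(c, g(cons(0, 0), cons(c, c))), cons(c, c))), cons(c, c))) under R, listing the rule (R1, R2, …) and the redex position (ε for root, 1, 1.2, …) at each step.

1. cons(c, g(cons(g(cons(c, cons(a, c)), cons(cons(c, a), cons(0, cons(a, c)))), g(cons(c, g(cons(0, 0), cons(c, c))), cons(c, c))), cons(c, c)))  →  cons(c, g(cons(c, g(cons(0, 0), cons(c, c))), cons(c, c)))   [R2 at 2]
2. cons(c, g(cons(c, g(cons(0, 0), cons(c, c))), cons(c, c)))  →  cons(c, g(cons(0, 0), cons(c, c)))   [R2 at 2]
3. cons(c, g(cons(0, 0), cons(c, c)))  →  cons(c, 0)   [R2 at 2]

cons(c, 0)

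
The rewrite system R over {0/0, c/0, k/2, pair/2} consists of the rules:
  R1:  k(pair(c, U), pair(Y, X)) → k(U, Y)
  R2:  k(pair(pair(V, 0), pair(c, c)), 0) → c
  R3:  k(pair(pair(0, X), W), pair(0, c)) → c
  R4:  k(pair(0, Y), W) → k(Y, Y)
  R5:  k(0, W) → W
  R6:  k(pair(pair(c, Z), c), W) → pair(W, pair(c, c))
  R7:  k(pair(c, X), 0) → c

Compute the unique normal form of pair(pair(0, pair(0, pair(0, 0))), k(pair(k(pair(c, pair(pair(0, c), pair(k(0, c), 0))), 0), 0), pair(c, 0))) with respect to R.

pair(pair(0, pair(0, pair(0, 0))), c)

1. pair(pair(0, pair(0, pair(0, 0))), k(pair(k(pair(c, pair(pair(0, c), pair(k(0, c), 0))), 0), 0), pair(c, 0)))  →  pair(pair(0, pair(0, pair(0, 0))), k(pair(c, 0), pair(c, 0)))   [R7 at 2.1.1]
2. pair(pair(0, pair(0, pair(0, 0))), k(pair(c, 0), pair(c, 0)))  →  pair(pair(0, pair(0, pair(0, 0))), k(0, c))   [R1 at 2]
3. pair(pair(0, pair(0, pair(0, 0))), k(0, c))  →  pair(pair(0, pair(0, pair(0, 0))), c)   [R5 at 2]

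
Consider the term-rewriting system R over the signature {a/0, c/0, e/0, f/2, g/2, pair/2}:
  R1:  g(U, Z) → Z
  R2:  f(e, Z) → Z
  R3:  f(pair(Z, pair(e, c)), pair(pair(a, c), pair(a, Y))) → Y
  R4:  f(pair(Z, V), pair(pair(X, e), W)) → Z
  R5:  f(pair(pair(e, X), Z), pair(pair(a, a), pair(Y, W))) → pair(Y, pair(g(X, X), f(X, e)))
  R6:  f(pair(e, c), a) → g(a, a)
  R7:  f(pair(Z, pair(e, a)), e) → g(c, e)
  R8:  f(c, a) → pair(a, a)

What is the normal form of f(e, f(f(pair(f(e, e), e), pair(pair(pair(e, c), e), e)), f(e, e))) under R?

1. f(e, f(f(pair(f(e, e), e), pair(pair(pair(e, c), e), e)), f(e, e)))  →  f(f(pair(f(e, e), e), pair(pair(pair(e, c), e), e)), f(e, e))   [R2 at ε]
2. f(f(pair(f(e, e), e), pair(pair(pair(e, c), e), e)), f(e, e))  →  f(f(e, e), f(e, e))   [R4 at 1]
3. f(f(e, e), f(e, e))  →  f(e, f(e, e))   [R2 at 1]
4. f(e, f(e, e))  →  f(e, e)   [R2 at ε]
5. f(e, e)  →  e   [R2 at ε]

e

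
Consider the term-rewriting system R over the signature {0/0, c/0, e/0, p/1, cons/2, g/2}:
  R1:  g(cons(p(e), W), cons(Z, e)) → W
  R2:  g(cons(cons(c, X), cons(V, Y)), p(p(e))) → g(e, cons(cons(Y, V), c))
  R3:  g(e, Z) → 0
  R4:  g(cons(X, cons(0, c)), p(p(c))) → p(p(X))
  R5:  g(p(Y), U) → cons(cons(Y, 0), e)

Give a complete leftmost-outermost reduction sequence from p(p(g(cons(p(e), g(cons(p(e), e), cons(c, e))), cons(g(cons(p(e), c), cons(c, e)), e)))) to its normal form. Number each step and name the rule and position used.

1. p(p(g(cons(p(e), g(cons(p(e), e), cons(c, e))), cons(g(cons(p(e), c), cons(c, e)), e))))  →  p(p(g(cons(p(e), e), cons(c, e))))   [R1 at 1.1]
2. p(p(g(cons(p(e), e), cons(c, e))))  →  p(p(e))   [R1 at 1.1]

p(p(e))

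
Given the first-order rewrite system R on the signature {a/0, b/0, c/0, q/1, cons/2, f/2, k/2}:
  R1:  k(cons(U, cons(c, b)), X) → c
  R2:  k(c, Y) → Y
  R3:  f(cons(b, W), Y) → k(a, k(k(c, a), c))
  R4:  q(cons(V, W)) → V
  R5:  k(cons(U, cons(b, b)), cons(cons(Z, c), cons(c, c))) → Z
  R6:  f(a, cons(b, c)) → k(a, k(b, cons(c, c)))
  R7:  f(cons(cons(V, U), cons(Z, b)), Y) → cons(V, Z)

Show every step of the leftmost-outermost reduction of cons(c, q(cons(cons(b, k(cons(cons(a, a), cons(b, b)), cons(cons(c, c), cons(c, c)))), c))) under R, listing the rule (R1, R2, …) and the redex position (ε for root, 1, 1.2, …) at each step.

cons(c, cons(b, c))

1. cons(c, q(cons(cons(b, k(cons(cons(a, a), cons(b, b)), cons(cons(c, c), cons(c, c)))), c)))  →  cons(c, cons(b, k(cons(cons(a, a), cons(b, b)), cons(cons(c, c), cons(c, c)))))   [R4 at 2]
2. cons(c, cons(b, k(cons(cons(a, a), cons(b, b)), cons(cons(c, c), cons(c, c)))))  →  cons(c, cons(b, c))   [R5 at 2.2]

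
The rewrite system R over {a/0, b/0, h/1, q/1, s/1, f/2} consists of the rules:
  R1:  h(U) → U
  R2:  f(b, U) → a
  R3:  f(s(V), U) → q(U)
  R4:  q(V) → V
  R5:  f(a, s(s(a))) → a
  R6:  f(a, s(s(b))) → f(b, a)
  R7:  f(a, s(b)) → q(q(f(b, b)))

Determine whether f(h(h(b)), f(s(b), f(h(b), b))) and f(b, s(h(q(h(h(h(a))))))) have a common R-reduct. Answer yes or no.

yes — NF(t₁) = a, NF(t₂) = a

Reduce t₁ = f(h(h(b)), f(s(b), f(h(b), b))):
1. f(h(h(b)), f(s(b), f(h(b), b)))  →  f(h(b), f(s(b), f(h(b), b)))   [R1 at 1]
2. f(h(b), f(s(b), f(h(b), b)))  →  f(b, f(s(b), f(h(b), b)))   [R1 at 1]
3. f(b, f(s(b), f(h(b), b)))  →  a   [R2 at ε]

Reduce t₂ = f(b, s(h(q(h(h(h(a))))))):
1. f(b, s(h(q(h(h(h(a)))))))  →  a   [R2 at ε]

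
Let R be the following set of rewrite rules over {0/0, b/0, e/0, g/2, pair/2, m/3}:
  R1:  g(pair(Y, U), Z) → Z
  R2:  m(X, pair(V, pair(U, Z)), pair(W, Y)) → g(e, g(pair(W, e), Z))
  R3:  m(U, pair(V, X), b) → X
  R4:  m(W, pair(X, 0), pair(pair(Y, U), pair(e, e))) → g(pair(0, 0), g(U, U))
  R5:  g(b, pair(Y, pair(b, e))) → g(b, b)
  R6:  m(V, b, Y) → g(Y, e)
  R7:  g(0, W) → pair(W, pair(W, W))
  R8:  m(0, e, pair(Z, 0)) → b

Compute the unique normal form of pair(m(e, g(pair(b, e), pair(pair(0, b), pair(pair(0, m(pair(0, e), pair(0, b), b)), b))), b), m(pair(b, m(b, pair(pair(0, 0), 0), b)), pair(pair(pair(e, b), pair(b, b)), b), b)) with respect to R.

pair(pair(pair(0, b), b), b)

1. pair(m(e, g(pair(b, e), pair(pair(0, b), pair(pair(0, m(pair(0, e), pair(0, b), b)), b))), b), m(pair(b, m(b, pair(pair(0, 0), 0), b)), pair(pair(pair(e, b), pair(b, b)), b), b))  →  pair(m(e, pair(pair(0, b), pair(pair(0, m(pair(0, e), pair(0, b), b)), b)), b), m(pair(b, m(b, pair(pair(0, 0), 0), b)), pair(pair(pair(e, b), pair(b, b)), b), b))   [R1 at 1.2]
2. pair(m(e, pair(pair(0, b), pair(pair(0, m(pair(0, e), pair(0, b), b)), b)), b), m(pair(b, m(b, pair(pair(0, 0), 0), b)), pair(pair(pair(e, b), pair(b, b)), b), b))  →  pair(pair(pair(0, m(pair(0, e), pair(0, b), b)), b), m(pair(b, m(b, pair(pair(0, 0), 0), b)), pair(pair(pair(e, b), pair(b, b)), b), b))   [R3 at 1]
3. pair(pair(pair(0, m(pair(0, e), pair(0, b), b)), b), m(pair(b, m(b, pair(pair(0, 0), 0), b)), pair(pair(pair(e, b), pair(b, b)), b), b))  →  pair(pair(pair(0, b), b), m(pair(b, m(b, pair(pair(0, 0), 0), b)), pair(pair(pair(e, b), pair(b, b)), b), b))   [R3 at 1.1.2]
4. pair(pair(pair(0, b), b), m(pair(b, m(b, pair(pair(0, 0), 0), b)), pair(pair(pair(e, b), pair(b, b)), b), b))  →  pair(pair(pair(0, b), b), b)   [R3 at 2]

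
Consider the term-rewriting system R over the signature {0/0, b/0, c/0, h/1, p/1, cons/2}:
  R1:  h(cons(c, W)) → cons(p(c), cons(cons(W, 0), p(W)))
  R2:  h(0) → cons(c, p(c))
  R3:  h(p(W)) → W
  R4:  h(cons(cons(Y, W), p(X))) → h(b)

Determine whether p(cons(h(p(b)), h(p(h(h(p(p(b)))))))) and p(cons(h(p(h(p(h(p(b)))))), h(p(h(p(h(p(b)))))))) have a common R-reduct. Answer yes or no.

yes — NF(t₁) = p(cons(b, b)), NF(t₂) = p(cons(b, b))

Reduce t₁ = p(cons(h(p(b)), h(p(h(h(p(p(b)))))))):
1. p(cons(h(p(b)), h(p(h(h(p(p(b))))))))  →  p(cons(b, h(p(h(h(p(p(b))))))))   [R3 at 1.1]
2. p(cons(b, h(p(h(h(p(p(b))))))))  →  p(cons(b, h(h(p(p(b))))))   [R3 at 1.2]
3. p(cons(b, h(h(p(p(b))))))  →  p(cons(b, h(p(b))))   [R3 at 1.2.1]
4. p(cons(b, h(p(b))))  →  p(cons(b, b))   [R3 at 1.2]

Reduce t₂ = p(cons(h(p(h(p(h(p(b)))))), h(p(h(p(h(p(b)))))))):
1. p(cons(h(p(h(p(h(p(b)))))), h(p(h(p(h(p(b))))))))  →  p(cons(h(p(h(p(b)))), h(p(h(p(h(p(b))))))))   [R3 at 1.1]
2. p(cons(h(p(h(p(b)))), h(p(h(p(h(p(b))))))))  →  p(cons(h(p(b)), h(p(h(p(h(p(b))))))))   [R3 at 1.1]
3. p(cons(h(p(b)), h(p(h(p(h(p(b))))))))  →  p(cons(b, h(p(h(p(h(p(b))))))))   [R3 at 1.1]
4. p(cons(b, h(p(h(p(h(p(b))))))))  →  p(cons(b, h(p(h(p(b))))))   [R3 at 1.2]
5. p(cons(b, h(p(h(p(b))))))  →  p(cons(b, h(p(b))))   [R3 at 1.2]
6. p(cons(b, h(p(b))))  →  p(cons(b, b))   [R3 at 1.2]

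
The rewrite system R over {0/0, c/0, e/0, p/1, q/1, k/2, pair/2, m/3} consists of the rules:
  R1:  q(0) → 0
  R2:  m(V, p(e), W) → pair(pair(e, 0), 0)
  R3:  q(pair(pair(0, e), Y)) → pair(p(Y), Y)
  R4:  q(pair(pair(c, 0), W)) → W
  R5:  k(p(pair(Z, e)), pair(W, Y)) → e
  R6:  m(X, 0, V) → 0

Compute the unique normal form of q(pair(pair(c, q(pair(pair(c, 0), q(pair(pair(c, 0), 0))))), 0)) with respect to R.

0

1. q(pair(pair(c, q(pair(pair(c, 0), q(pair(pair(c, 0), 0))))), 0))  →  q(pair(pair(c, q(pair(pair(c, 0), 0))), 0))   [R4 at 1.1.2]
2. q(pair(pair(c, q(pair(pair(c, 0), 0))), 0))  →  q(pair(pair(c, 0), 0))   [R4 at 1.1.2]
3. q(pair(pair(c, 0), 0))  →  0   [R4 at ε]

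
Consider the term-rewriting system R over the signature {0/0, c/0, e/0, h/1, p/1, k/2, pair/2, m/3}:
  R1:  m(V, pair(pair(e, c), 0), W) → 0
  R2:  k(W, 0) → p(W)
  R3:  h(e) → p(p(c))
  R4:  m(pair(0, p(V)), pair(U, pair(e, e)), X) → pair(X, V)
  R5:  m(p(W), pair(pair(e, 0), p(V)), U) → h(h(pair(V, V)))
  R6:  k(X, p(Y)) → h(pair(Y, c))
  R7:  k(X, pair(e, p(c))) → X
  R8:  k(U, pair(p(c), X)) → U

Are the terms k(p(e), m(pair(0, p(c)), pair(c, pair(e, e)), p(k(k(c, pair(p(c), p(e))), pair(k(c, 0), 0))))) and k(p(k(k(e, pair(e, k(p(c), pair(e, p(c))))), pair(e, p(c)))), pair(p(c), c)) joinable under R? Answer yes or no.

Reduce t₁ = k(p(e), m(pair(0, p(c)), pair(c, pair(e, e)), p(k(k(c, pair(p(c), p(e))), pair(k(c, 0), 0))))):
1. k(p(e), m(pair(0, p(c)), pair(c, pair(e, e)), p(k(k(c, pair(p(c), p(e))), pair(k(c, 0), 0)))))  →  k(p(e), pair(p(k(k(c, pair(p(c), p(e))), pair(k(c, 0), 0))), c))   [R4 at 2]
2. k(p(e), pair(p(k(k(c, pair(p(c), p(e))), pair(k(c, 0), 0))), c))  →  k(p(e), pair(p(k(c, pair(k(c, 0), 0))), c))   [R8 at 2.1.1.1]
3. k(p(e), pair(p(k(c, pair(k(c, 0), 0))), c))  →  k(p(e), pair(p(k(c, pair(p(c), 0))), c))   [R2 at 2.1.1.2.1]
4. k(p(e), pair(p(k(c, pair(p(c), 0))), c))  →  k(p(e), pair(p(c), c))   [R8 at 2.1.1]
5. k(p(e), pair(p(c), c))  →  p(e)   [R8 at ε]

Reduce t₂ = k(p(k(k(e, pair(e, k(p(c), pair(e, p(c))))), pair(e, p(c)))), pair(p(c), c)):
1. k(p(k(k(e, pair(e, k(p(c), pair(e, p(c))))), pair(e, p(c)))), pair(p(c), c))  →  p(k(k(e, pair(e, k(p(c), pair(e, p(c))))), pair(e, p(c))))   [R8 at ε]
2. p(k(k(e, pair(e, k(p(c), pair(e, p(c))))), pair(e, p(c))))  →  p(k(e, pair(e, k(p(c), pair(e, p(c))))))   [R7 at 1]
3. p(k(e, pair(e, k(p(c), pair(e, p(c))))))  →  p(k(e, pair(e, p(c))))   [R7 at 1.2.2]
4. p(k(e, pair(e, p(c))))  →  p(e)   [R7 at 1]

yes — NF(t₁) = p(e), NF(t₂) = p(e)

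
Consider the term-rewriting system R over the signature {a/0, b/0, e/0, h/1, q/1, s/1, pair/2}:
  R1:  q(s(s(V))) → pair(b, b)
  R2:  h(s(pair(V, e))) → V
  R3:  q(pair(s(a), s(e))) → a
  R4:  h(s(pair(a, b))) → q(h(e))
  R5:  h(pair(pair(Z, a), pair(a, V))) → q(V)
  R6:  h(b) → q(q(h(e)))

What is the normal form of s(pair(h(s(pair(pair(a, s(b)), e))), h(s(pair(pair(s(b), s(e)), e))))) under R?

s(pair(pair(a, s(b)), pair(s(b), s(e))))

1. s(pair(h(s(pair(pair(a, s(b)), e))), h(s(pair(pair(s(b), s(e)), e)))))  →  s(pair(pair(a, s(b)), h(s(pair(pair(s(b), s(e)), e)))))   [R2 at 1.1]
2. s(pair(pair(a, s(b)), h(s(pair(pair(s(b), s(e)), e)))))  →  s(pair(pair(a, s(b)), pair(s(b), s(e))))   [R2 at 1.2]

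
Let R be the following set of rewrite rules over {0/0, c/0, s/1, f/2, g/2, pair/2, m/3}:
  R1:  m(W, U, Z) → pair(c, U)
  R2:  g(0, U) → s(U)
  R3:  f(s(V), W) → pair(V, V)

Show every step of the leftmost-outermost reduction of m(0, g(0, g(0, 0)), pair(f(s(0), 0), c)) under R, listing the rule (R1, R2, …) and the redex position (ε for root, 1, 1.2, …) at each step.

pair(c, s(s(0)))

1. m(0, g(0, g(0, 0)), pair(f(s(0), 0), c))  →  pair(c, g(0, g(0, 0)))   [R1 at ε]
2. pair(c, g(0, g(0, 0)))  →  pair(c, s(g(0, 0)))   [R2 at 2]
3. pair(c, s(g(0, 0)))  →  pair(c, s(s(0)))   [R2 at 2.1]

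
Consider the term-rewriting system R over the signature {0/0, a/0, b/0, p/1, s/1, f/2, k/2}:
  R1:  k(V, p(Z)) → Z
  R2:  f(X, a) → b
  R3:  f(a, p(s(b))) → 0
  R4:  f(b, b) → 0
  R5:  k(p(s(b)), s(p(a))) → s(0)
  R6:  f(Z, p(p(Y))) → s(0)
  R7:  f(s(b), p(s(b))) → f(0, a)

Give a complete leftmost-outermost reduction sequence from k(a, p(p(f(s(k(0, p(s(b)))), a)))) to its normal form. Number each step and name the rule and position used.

p(b)

1. k(a, p(p(f(s(k(0, p(s(b)))), a))))  →  p(f(s(k(0, p(s(b)))), a))   [R1 at ε]
2. p(f(s(k(0, p(s(b)))), a))  →  p(b)   [R2 at 1]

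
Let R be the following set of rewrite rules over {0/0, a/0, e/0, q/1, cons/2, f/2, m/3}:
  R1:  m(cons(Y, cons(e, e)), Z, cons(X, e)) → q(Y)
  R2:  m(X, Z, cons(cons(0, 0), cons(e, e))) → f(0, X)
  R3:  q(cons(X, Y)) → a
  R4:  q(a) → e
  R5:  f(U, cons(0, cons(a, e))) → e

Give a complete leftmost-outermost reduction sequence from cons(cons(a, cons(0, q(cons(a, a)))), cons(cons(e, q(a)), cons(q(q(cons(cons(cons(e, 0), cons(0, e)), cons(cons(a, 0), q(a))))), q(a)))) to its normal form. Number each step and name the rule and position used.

1. cons(cons(a, cons(0, q(cons(a, a)))), cons(cons(e, q(a)), cons(q(q(cons(cons(cons(e, 0), cons(0, e)), cons(cons(a, 0), q(a))))), q(a))))  →  cons(cons(a, cons(0, a)), cons(cons(e, q(a)), cons(q(q(cons(cons(cons(e, 0), cons(0, e)), cons(cons(a, 0), q(a))))), q(a))))   [R3 at 1.2.2]
2. cons(cons(a, cons(0, a)), cons(cons(e, q(a)), cons(q(q(cons(cons(cons(e, 0), cons(0, e)), cons(cons(a, 0), q(a))))), q(a))))  →  cons(cons(a, cons(0, a)), cons(cons(e, e), cons(q(q(cons(cons(cons(e, 0), cons(0, e)), cons(cons(a, 0), q(a))))), q(a))))   [R4 at 2.1.2]
3. cons(cons(a, cons(0, a)), cons(cons(e, e), cons(q(q(cons(cons(cons(e, 0), cons(0, e)), cons(cons(a, 0), q(a))))), q(a))))  →  cons(cons(a, cons(0, a)), cons(cons(e, e), cons(q(a), q(a))))   [R3 at 2.2.1.1]
4. cons(cons(a, cons(0, a)), cons(cons(e, e), cons(q(a), q(a))))  →  cons(cons(a, cons(0, a)), cons(cons(e, e), cons(e, q(a))))   [R4 at 2.2.1]
5. cons(cons(a, cons(0, a)), cons(cons(e, e), cons(e, q(a))))  →  cons(cons(a, cons(0, a)), cons(cons(e, e), cons(e, e)))   [R4 at 2.2.2]

cons(cons(a, cons(0, a)), cons(cons(e, e), cons(e, e)))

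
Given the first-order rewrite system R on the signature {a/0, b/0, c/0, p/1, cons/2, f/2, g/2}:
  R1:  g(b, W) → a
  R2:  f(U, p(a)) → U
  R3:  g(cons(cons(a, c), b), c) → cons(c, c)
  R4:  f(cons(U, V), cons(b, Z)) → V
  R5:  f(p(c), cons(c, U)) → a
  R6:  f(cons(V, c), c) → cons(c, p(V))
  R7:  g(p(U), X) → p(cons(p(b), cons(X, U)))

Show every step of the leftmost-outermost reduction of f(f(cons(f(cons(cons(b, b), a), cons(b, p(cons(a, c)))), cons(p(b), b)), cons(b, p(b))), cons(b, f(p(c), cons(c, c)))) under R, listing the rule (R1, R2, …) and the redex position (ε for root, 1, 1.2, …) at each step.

b

1. f(f(cons(f(cons(cons(b, b), a), cons(b, p(cons(a, c)))), cons(p(b), b)), cons(b, p(b))), cons(b, f(p(c), cons(c, c))))  →  f(cons(p(b), b), cons(b, f(p(c), cons(c, c))))   [R4 at 1]
2. f(cons(p(b), b), cons(b, f(p(c), cons(c, c))))  →  b   [R4 at ε]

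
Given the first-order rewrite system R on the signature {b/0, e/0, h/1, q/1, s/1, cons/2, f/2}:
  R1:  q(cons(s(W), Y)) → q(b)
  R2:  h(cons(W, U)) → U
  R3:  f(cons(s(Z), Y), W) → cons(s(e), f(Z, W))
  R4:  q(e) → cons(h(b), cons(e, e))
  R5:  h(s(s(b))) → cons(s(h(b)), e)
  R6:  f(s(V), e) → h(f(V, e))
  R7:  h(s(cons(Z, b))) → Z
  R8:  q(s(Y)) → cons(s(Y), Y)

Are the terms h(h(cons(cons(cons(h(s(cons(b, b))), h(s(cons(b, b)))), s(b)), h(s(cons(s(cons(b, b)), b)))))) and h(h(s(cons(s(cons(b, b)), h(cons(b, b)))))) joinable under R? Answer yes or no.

yes — NF(t₁) = b, NF(t₂) = b

Reduce t₁ = h(h(cons(cons(cons(h(s(cons(b, b))), h(s(cons(b, b)))), s(b)), h(s(cons(s(cons(b, b)), b)))))):
1. h(h(cons(cons(cons(h(s(cons(b, b))), h(s(cons(b, b)))), s(b)), h(s(cons(s(cons(b, b)), b))))))  →  h(h(s(cons(s(cons(b, b)), b))))   [R2 at 1]
2. h(h(s(cons(s(cons(b, b)), b))))  →  h(s(cons(b, b)))   [R7 at 1]
3. h(s(cons(b, b)))  →  b   [R7 at ε]

Reduce t₂ = h(h(s(cons(s(cons(b, b)), h(cons(b, b)))))):
1. h(h(s(cons(s(cons(b, b)), h(cons(b, b))))))  →  h(h(s(cons(s(cons(b, b)), b))))   [R2 at 1.1.1.2]
2. h(h(s(cons(s(cons(b, b)), b))))  →  h(s(cons(b, b)))   [R7 at 1]
3. h(s(cons(b, b)))  →  b   [R7 at ε]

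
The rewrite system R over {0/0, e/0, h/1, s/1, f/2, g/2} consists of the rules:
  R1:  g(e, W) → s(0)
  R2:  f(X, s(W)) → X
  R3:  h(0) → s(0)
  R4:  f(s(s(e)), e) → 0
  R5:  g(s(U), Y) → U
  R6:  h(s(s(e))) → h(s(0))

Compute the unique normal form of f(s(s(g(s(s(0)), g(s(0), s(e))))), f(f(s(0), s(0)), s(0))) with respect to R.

s(s(s(0)))

1. f(s(s(g(s(s(0)), g(s(0), s(e))))), f(f(s(0), s(0)), s(0)))  →  f(s(s(s(0))), f(f(s(0), s(0)), s(0)))   [R5 at 1.1.1]
2. f(s(s(s(0))), f(f(s(0), s(0)), s(0)))  →  f(s(s(s(0))), f(s(0), s(0)))   [R2 at 2]
3. f(s(s(s(0))), f(s(0), s(0)))  →  f(s(s(s(0))), s(0))   [R2 at 2]
4. f(s(s(s(0))), s(0))  →  s(s(s(0)))   [R2 at ε]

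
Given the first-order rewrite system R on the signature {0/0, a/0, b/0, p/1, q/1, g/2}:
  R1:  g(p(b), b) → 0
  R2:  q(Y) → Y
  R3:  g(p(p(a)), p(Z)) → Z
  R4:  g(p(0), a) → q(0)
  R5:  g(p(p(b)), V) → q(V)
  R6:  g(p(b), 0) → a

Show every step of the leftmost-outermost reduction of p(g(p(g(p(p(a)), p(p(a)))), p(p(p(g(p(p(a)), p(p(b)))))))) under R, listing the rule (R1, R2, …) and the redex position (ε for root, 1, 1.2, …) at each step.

p(p(p(p(b))))

1. p(g(p(g(p(p(a)), p(p(a)))), p(p(p(g(p(p(a)), p(p(b))))))))  →  p(g(p(p(a)), p(p(p(g(p(p(a)), p(p(b))))))))   [R3 at 1.1.1]
2. p(g(p(p(a)), p(p(p(g(p(p(a)), p(p(b))))))))  →  p(p(p(g(p(p(a)), p(p(b))))))   [R3 at 1]
3. p(p(p(g(p(p(a)), p(p(b))))))  →  p(p(p(p(b))))   [R3 at 1.1.1]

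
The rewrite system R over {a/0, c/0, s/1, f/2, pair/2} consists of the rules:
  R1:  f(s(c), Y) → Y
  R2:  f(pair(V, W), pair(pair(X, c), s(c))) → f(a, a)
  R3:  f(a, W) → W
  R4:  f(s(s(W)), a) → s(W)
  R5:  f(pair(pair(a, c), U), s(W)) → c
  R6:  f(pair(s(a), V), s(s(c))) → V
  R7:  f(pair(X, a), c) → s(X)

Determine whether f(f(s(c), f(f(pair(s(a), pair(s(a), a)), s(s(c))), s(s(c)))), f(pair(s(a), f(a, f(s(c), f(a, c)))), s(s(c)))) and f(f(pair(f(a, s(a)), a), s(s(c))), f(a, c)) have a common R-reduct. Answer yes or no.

Reduce t₁ = f(f(s(c), f(f(pair(s(a), pair(s(a), a)), s(s(c))), s(s(c)))), f(pair(s(a), f(a, f(s(c), f(a, c)))), s(s(c)))):
1. f(f(s(c), f(f(pair(s(a), pair(s(a), a)), s(s(c))), s(s(c)))), f(pair(s(a), f(a, f(s(c), f(a, c)))), s(s(c))))  →  f(f(f(pair(s(a), pair(s(a), a)), s(s(c))), s(s(c))), f(pair(s(a), f(a, f(s(c), f(a, c)))), s(s(c))))   [R1 at 1]
2. f(f(f(pair(s(a), pair(s(a), a)), s(s(c))), s(s(c))), f(pair(s(a), f(a, f(s(c), f(a, c)))), s(s(c))))  →  f(f(pair(s(a), a), s(s(c))), f(pair(s(a), f(a, f(s(c), f(a, c)))), s(s(c))))   [R6 at 1.1]
3. f(f(pair(s(a), a), s(s(c))), f(pair(s(a), f(a, f(s(c), f(a, c)))), s(s(c))))  →  f(a, f(pair(s(a), f(a, f(s(c), f(a, c)))), s(s(c))))   [R6 at 1]
4. f(a, f(pair(s(a), f(a, f(s(c), f(a, c)))), s(s(c))))  →  f(pair(s(a), f(a, f(s(c), f(a, c)))), s(s(c)))   [R3 at ε]
5. f(pair(s(a), f(a, f(s(c), f(a, c)))), s(s(c)))  →  f(a, f(s(c), f(a, c)))   [R6 at ε]
6. f(a, f(s(c), f(a, c)))  →  f(s(c), f(a, c))   [R3 at ε]
7. f(s(c), f(a, c))  →  f(a, c)   [R1 at ε]
8. f(a, c)  →  c   [R3 at ε]

Reduce t₂ = f(f(pair(f(a, s(a)), a), s(s(c))), f(a, c)):
1. f(f(pair(f(a, s(a)), a), s(s(c))), f(a, c))  →  f(f(pair(s(a), a), s(s(c))), f(a, c))   [R3 at 1.1.1]
2. f(f(pair(s(a), a), s(s(c))), f(a, c))  →  f(a, f(a, c))   [R6 at 1]
3. f(a, f(a, c))  →  f(a, c)   [R3 at ε]
4. f(a, c)  →  c   [R3 at ε]

yes — NF(t₁) = c, NF(t₂) = c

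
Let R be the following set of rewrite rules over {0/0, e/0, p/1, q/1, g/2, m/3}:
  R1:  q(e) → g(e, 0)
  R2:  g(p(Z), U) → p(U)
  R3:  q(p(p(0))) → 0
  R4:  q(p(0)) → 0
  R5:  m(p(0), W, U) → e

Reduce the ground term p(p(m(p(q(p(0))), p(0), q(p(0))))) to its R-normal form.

1. p(p(m(p(q(p(0))), p(0), q(p(0)))))  →  p(p(m(p(0), p(0), q(p(0)))))   [R4 at 1.1.1.1]
2. p(p(m(p(0), p(0), q(p(0)))))  →  p(p(e))   [R5 at 1.1]

p(p(e))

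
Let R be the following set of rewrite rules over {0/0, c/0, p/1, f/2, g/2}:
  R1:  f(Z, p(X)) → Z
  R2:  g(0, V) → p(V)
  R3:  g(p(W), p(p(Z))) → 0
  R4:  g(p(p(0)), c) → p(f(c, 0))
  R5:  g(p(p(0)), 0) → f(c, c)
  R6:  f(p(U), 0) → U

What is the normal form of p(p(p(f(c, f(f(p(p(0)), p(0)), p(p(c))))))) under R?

1. p(p(p(f(c, f(f(p(p(0)), p(0)), p(p(c)))))))  →  p(p(p(f(c, f(p(p(0)), p(0))))))   [R1 at 1.1.1.2]
2. p(p(p(f(c, f(p(p(0)), p(0))))))  →  p(p(p(f(c, p(p(0))))))   [R1 at 1.1.1.2]
3. p(p(p(f(c, p(p(0))))))  →  p(p(p(c)))   [R1 at 1.1.1]

p(p(p(c)))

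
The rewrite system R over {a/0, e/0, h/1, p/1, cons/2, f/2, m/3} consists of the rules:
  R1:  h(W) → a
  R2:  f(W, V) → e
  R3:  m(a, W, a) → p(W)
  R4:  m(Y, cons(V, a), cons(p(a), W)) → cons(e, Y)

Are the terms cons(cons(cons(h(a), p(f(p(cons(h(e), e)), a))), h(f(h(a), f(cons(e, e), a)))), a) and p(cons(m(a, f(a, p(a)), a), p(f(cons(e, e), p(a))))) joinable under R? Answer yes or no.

Reduce t₁ = cons(cons(cons(h(a), p(f(p(cons(h(e), e)), a))), h(f(h(a), f(cons(e, e), a)))), a):
1. cons(cons(cons(h(a), p(f(p(cons(h(e), e)), a))), h(f(h(a), f(cons(e, e), a)))), a)  →  cons(cons(cons(a, p(f(p(cons(h(e), e)), a))), h(f(h(a), f(cons(e, e), a)))), a)   [R1 at 1.1.1]
2. cons(cons(cons(a, p(f(p(cons(h(e), e)), a))), h(f(h(a), f(cons(e, e), a)))), a)  →  cons(cons(cons(a, p(e)), h(f(h(a), f(cons(e, e), a)))), a)   [R2 at 1.1.2.1]
3. cons(cons(cons(a, p(e)), h(f(h(a), f(cons(e, e), a)))), a)  →  cons(cons(cons(a, p(e)), a), a)   [R1 at 1.2]

Reduce t₂ = p(cons(m(a, f(a, p(a)), a), p(f(cons(e, e), p(a))))):
1. p(cons(m(a, f(a, p(a)), a), p(f(cons(e, e), p(a)))))  →  p(cons(p(f(a, p(a))), p(f(cons(e, e), p(a)))))   [R3 at 1.1]
2. p(cons(p(f(a, p(a))), p(f(cons(e, e), p(a)))))  →  p(cons(p(e), p(f(cons(e, e), p(a)))))   [R2 at 1.1.1]
3. p(cons(p(e), p(f(cons(e, e), p(a)))))  →  p(cons(p(e), p(e)))   [R2 at 1.2.1]

no — NF(t₁) = cons(cons(cons(a, p(e)), a), a), NF(t₂) = p(cons(p(e), p(e)))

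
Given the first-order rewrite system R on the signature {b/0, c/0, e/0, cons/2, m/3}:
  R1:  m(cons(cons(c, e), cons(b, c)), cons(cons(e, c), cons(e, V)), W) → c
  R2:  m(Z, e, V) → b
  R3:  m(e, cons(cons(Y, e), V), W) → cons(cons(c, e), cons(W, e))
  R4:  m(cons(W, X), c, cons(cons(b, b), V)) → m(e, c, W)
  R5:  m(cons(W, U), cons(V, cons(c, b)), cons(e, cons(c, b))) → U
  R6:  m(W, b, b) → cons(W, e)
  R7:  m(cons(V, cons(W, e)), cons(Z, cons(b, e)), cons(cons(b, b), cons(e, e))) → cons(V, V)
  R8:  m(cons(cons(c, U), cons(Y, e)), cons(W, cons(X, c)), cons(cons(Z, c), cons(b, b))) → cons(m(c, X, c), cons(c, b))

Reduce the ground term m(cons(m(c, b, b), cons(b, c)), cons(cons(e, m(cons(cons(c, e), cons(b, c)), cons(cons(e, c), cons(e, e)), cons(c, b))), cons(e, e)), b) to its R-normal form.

c

1. m(cons(m(c, b, b), cons(b, c)), cons(cons(e, m(cons(cons(c, e), cons(b, c)), cons(cons(e, c), cons(e, e)), cons(c, b))), cons(e, e)), b)  →  m(cons(cons(c, e), cons(b, c)), cons(cons(e, m(cons(cons(c, e), cons(b, c)), cons(cons(e, c), cons(e, e)), cons(c, b))), cons(e, e)), b)   [R6 at 1.1]
2. m(cons(cons(c, e), cons(b, c)), cons(cons(e, m(cons(cons(c, e), cons(b, c)), cons(cons(e, c), cons(e, e)), cons(c, b))), cons(e, e)), b)  →  m(cons(cons(c, e), cons(b, c)), cons(cons(e, c), cons(e, e)), b)   [R1 at 2.1.2]
3. m(cons(cons(c, e), cons(b, c)), cons(cons(e, c), cons(e, e)), b)  →  c   [R1 at ε]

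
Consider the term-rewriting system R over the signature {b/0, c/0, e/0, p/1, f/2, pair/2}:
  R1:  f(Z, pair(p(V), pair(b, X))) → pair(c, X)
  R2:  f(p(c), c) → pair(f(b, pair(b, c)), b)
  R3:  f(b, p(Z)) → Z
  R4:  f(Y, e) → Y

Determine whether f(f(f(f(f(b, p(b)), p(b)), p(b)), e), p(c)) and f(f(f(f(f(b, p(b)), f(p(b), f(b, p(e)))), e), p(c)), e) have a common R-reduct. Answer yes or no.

yes — NF(t₁) = c, NF(t₂) = c

Reduce t₁ = f(f(f(f(f(b, p(b)), p(b)), p(b)), e), p(c)):
1. f(f(f(f(f(b, p(b)), p(b)), p(b)), e), p(c))  →  f(f(f(f(b, p(b)), p(b)), p(b)), p(c))   [R4 at 1]
2. f(f(f(f(b, p(b)), p(b)), p(b)), p(c))  →  f(f(f(b, p(b)), p(b)), p(c))   [R3 at 1.1.1]
3. f(f(f(b, p(b)), p(b)), p(c))  →  f(f(b, p(b)), p(c))   [R3 at 1.1]
4. f(f(b, p(b)), p(c))  →  f(b, p(c))   [R3 at 1]
5. f(b, p(c))  →  c   [R3 at ε]

Reduce t₂ = f(f(f(f(f(b, p(b)), f(p(b), f(b, p(e)))), e), p(c)), e):
1. f(f(f(f(f(b, p(b)), f(p(b), f(b, p(e)))), e), p(c)), e)  →  f(f(f(f(b, p(b)), f(p(b), f(b, p(e)))), e), p(c))   [R4 at ε]
2. f(f(f(f(b, p(b)), f(p(b), f(b, p(e)))), e), p(c))  →  f(f(f(b, p(b)), f(p(b), f(b, p(e)))), p(c))   [R4 at 1]
3. f(f(f(b, p(b)), f(p(b), f(b, p(e)))), p(c))  →  f(f(b, f(p(b), f(b, p(e)))), p(c))   [R3 at 1.1]
4. f(f(b, f(p(b), f(b, p(e)))), p(c))  →  f(f(b, f(p(b), e)), p(c))   [R3 at 1.2.2]
5. f(f(b, f(p(b), e)), p(c))  →  f(f(b, p(b)), p(c))   [R4 at 1.2]
6. f(f(b, p(b)), p(c))  →  f(b, p(c))   [R3 at 1]
7. f(b, p(c))  →  c   [R3 at ε]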